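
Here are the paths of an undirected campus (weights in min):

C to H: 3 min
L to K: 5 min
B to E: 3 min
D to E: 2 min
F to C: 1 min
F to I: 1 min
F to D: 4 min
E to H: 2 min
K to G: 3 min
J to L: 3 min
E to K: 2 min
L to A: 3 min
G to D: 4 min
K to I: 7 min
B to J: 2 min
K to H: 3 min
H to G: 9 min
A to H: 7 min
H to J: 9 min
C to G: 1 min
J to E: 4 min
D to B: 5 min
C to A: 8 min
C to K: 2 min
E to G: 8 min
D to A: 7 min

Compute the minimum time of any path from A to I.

10 min

Enumerating some paths:
A → H → C → F → I: 7+3+1+1 = 12
A → C → F → I: 8+1+1 = 10
A → D → F → I: 7+4+1 = 12
The minimum is 10 min via A → C → F → I.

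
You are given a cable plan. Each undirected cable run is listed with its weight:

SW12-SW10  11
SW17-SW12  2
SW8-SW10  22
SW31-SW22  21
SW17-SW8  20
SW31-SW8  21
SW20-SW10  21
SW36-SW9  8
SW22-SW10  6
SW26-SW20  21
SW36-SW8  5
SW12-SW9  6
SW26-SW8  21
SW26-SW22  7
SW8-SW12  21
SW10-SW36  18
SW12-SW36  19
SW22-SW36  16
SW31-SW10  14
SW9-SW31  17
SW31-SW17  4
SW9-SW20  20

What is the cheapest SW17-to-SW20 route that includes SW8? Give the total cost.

53

Best SW17 to SW8: SW17–SW8 costing 20
Shortest SW8→SW20: SW8–SW36–SW9–SW20 = 33
Total via SW8: 20 + 33 = 53.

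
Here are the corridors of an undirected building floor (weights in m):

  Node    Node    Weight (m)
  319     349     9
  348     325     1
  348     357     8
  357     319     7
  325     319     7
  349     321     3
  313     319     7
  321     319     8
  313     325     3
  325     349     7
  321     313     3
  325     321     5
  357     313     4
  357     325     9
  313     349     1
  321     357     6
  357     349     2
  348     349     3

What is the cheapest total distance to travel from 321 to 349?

3 m

Candidate routes:
321–349: 3 = 3
321–313–349: 3+1 = 4
Cheapest is 321–349 at 3 m.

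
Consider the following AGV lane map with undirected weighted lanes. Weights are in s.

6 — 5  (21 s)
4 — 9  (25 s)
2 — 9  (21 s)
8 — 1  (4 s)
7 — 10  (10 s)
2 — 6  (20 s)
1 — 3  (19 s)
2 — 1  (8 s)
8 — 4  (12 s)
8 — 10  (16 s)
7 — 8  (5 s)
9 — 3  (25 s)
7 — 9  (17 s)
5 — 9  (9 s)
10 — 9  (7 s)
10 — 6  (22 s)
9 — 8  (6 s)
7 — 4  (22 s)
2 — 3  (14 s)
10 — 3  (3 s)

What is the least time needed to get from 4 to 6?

Running Dijkstra from 4:
4: 0
8: 12  (via 4)
1: 16  (via 8)
7: 17  (via 8)
9: 18  (via 8)
2: 24  (via 1)
10: 25  (via 9)
5: 27  (via 9)
3: 28  (via 10)
6: 44  (via 2)
Shortest route: 4–8–1–2–6 = 44 s.

44 s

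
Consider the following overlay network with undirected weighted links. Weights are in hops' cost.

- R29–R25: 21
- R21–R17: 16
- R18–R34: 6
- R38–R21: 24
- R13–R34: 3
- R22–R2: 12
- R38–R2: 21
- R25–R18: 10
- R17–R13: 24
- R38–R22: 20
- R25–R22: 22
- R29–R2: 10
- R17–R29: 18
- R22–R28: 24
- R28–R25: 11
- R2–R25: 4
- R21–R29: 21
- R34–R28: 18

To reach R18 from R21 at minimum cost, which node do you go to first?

Enumerating some paths:
R21–R29–R25–R18: 21+21+10 = 52
R21–R29–R2–R25–R18: 21+10+4+10 = 45
R21–R17–R13–R34–R18: 16+24+3+6 = 49
The minimum is 45 hops' cost via R21–R29–R2–R25–R18.
So from R21 the first move is to R29.

R29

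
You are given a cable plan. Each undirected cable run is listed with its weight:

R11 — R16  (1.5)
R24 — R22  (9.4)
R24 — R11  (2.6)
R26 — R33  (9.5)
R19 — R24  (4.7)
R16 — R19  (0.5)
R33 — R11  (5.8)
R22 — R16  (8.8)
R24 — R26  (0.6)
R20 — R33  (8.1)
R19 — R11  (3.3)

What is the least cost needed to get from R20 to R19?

Compare a few routes:
R20 - R33 - R11 - R16 - R19: 8.1+5.8+1.5+0.5 = 15.9
R20 - R33 - R11 - R19: 8.1+5.8+3.3 = 17.2
R20 - R33 - R26 - R24 - R11 - R16 - R19: 8.1+9.5+0.6+2.6+1.5+0.5 = 22.8
R20 - R33 - R11 - R24 - R19: 8.1+5.8+2.6+4.7 = 21.2
The minimum is 15.9 via R20 - R33 - R11 - R16 - R19.

15.9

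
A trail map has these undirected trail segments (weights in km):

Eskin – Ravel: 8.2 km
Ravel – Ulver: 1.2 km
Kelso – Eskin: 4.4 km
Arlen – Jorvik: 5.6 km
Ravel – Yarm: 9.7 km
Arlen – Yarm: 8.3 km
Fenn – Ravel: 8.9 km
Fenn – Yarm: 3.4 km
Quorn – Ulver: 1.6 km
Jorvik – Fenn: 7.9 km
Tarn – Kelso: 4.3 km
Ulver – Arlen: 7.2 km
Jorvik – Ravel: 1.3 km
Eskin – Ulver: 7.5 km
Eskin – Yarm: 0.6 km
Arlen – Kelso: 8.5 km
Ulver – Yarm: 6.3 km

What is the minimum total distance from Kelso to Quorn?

Candidate routes:
Kelso–Eskin–Ravel–Ulver–Quorn: 4.4+8.2+1.2+1.6 = 15.4
Kelso–Arlen–Ulver–Quorn: 8.5+7.2+1.6 = 17.3
Kelso–Eskin–Yarm–Ulver–Quorn: 4.4+0.6+6.3+1.6 = 12.9
Kelso–Eskin–Ulver–Quorn: 4.4+7.5+1.6 = 13.5
The minimum is 12.9 km via Kelso–Eskin–Yarm–Ulver–Quorn.

12.9 km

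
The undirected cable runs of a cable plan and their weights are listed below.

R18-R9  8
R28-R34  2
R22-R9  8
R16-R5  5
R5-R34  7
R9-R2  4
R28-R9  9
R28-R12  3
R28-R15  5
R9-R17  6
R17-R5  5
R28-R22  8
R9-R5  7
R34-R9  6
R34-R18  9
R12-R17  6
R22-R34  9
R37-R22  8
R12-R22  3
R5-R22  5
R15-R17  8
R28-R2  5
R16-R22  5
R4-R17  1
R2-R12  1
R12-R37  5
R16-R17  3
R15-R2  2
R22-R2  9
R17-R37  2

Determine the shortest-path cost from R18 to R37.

16

Candidate routes:
R18–R9–R17–R37: 8+6+2 = 16
R18–R9–R2–R12–R37: 8+4+1+5 = 18
The minimum is 16 via R18–R9–R17–R37.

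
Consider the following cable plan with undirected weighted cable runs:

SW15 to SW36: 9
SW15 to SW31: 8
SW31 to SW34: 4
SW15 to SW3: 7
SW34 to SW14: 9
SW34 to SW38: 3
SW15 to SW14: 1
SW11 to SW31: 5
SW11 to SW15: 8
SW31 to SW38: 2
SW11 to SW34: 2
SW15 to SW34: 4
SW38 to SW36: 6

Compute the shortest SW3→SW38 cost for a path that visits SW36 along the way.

22

Best SW3 to SW36: SW3 → SW15 → SW36 costing 16
Shortest SW36→SW38: SW36 → SW38 = 6
Total via SW36: 16 + 6 = 22.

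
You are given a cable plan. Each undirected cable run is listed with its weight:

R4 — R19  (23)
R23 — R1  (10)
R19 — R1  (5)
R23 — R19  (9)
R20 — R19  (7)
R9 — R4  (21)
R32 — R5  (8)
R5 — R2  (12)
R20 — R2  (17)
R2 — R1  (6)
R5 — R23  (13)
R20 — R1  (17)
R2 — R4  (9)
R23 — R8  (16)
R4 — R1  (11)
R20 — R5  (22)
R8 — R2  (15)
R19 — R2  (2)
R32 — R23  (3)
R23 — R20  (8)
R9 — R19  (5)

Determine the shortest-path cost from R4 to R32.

Shortest distances from R4:
R4: 0
R2: 9  (via R4)
R1: 11  (via R4)
R19: 11  (via R2)
R9: 16  (via R19)
R20: 18  (via R19)
R23: 20  (via R19)
R5: 21  (via R2)
R32: 23  (via R23)
Shortest route: R4 → R2 → R19 → R23 → R32 = 23.

23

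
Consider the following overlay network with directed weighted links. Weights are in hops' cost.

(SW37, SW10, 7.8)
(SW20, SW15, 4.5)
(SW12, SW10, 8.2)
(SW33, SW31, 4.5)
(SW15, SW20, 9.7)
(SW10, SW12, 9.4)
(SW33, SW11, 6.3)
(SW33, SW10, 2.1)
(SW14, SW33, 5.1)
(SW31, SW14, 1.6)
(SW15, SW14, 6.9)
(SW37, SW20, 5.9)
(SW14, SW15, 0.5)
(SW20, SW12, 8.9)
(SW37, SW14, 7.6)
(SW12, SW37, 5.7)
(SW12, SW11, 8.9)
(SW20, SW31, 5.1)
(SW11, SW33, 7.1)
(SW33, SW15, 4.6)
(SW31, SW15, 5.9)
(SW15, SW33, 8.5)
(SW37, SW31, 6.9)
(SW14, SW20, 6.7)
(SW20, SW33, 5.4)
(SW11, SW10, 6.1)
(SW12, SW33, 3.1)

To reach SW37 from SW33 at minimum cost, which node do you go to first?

Compare a few routes:
SW33 → SW10 → SW12 → SW37: 2.1+9.4+5.7 = 17.2
SW33 → SW31 → SW14 → SW20 → SW12 → SW37: 4.5+1.6+6.7+8.9+5.7 = 27.4
SW33 → SW11 → SW10 → SW12 → SW37: 6.3+6.1+9.4+5.7 = 27.5
The minimum is 17.2 hops' cost via SW33 → SW10 → SW12 → SW37.
So from SW33 the first move is to SW10.

SW10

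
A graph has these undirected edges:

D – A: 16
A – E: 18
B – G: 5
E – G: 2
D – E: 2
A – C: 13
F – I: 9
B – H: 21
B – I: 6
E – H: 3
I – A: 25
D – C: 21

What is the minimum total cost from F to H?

25

Candidate routes:
F → I → A → E → H: 9+25+18+3 = 55
F → I → B → G → E → H: 9+6+5+2+3 = 25
F → I → B → H: 9+6+21 = 36
The minimum is 25 via F → I → B → G → E → H.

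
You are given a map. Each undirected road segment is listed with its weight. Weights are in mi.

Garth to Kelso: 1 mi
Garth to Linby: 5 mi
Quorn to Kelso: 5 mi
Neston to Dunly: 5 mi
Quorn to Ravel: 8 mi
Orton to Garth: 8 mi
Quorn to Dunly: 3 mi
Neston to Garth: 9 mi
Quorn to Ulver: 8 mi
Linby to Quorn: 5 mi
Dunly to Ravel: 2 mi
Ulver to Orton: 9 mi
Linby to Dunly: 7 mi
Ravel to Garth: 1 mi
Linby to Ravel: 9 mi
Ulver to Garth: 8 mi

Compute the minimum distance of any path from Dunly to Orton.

11 mi

Settle nodes by increasing distance from Dunly:
Dunly: 0
Ravel: 2  (via Dunly)
Quorn: 3  (via Dunly)
Garth: 3  (via Ravel)
Kelso: 4  (via Garth)
Neston: 5  (via Dunly)
Linby: 7  (via Dunly)
Orton: 11  (via Garth)
Shortest route: Dunly → Ravel → Garth → Orton = 11 mi.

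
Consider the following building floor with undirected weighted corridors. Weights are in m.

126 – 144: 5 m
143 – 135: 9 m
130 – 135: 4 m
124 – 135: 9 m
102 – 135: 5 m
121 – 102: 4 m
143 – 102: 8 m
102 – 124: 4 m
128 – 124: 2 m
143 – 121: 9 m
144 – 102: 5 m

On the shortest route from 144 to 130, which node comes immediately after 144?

102

Compare a few routes:
144–102–135–130: 5+5+4 = 14
144–102–124–135–130: 5+4+9+4 = 22
The minimum is 14 m via 144–102–135–130.
So from 144 the first move is to 102.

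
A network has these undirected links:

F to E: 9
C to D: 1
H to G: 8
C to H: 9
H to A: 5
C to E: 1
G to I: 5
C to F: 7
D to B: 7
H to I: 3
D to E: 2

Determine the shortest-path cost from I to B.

20

Enumerating some paths:
I–G–H–C–D–B: 5+8+9+1+7 = 30
I–H–C–D–B: 3+9+1+7 = 20
I–H–C–E–D–B: 3+9+1+2+7 = 22
Cheapest is I–H–C–D–B at 20.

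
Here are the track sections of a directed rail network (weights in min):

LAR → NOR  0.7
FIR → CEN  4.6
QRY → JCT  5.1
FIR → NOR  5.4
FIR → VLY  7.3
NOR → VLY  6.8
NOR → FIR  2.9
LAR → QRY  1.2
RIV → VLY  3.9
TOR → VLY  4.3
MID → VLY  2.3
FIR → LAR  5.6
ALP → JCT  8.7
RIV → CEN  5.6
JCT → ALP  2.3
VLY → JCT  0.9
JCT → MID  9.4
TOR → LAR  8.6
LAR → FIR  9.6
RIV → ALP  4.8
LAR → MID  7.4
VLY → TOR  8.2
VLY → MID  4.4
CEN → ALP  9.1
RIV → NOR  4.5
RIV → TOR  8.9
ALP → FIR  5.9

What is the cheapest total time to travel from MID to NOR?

Settle nodes by increasing distance from MID:
MID: 0
VLY: 2.3  (via MID)
JCT: 3.2  (via VLY)
ALP: 5.5  (via JCT)
TOR: 10.5  (via VLY)
FIR: 11.4  (via ALP)
CEN: 16  (via FIR)
NOR: 16.8  (via FIR)
Shortest route: MID–VLY–JCT–ALP–FIR–NOR = 16.8 min.

16.8 min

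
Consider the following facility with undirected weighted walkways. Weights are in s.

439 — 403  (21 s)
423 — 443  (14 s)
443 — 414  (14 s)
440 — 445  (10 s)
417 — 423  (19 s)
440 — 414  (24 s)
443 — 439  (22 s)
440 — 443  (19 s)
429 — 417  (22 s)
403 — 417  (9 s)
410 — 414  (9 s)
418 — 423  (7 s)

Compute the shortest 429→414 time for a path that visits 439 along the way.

Best 429 to 439: 429 → 417 → 403 → 439 costing 52
Shortest 439→414: 439 → 443 → 414 = 36
Total via 439: 52 + 36 = 88 s.

88 s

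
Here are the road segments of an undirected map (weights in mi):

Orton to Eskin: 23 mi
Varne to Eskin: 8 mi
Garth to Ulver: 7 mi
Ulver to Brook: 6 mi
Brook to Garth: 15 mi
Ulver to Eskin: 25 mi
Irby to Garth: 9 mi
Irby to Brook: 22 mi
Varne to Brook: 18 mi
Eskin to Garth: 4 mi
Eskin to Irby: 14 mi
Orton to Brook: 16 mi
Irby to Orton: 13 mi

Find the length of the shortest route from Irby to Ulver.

16 mi

Candidate routes:
Irby → Brook → Ulver: 22+6 = 28
Irby → Garth → Ulver: 9+7 = 16
Irby → Eskin → Garth → Ulver: 14+4+7 = 25
Cheapest is Irby → Garth → Ulver at 16 mi.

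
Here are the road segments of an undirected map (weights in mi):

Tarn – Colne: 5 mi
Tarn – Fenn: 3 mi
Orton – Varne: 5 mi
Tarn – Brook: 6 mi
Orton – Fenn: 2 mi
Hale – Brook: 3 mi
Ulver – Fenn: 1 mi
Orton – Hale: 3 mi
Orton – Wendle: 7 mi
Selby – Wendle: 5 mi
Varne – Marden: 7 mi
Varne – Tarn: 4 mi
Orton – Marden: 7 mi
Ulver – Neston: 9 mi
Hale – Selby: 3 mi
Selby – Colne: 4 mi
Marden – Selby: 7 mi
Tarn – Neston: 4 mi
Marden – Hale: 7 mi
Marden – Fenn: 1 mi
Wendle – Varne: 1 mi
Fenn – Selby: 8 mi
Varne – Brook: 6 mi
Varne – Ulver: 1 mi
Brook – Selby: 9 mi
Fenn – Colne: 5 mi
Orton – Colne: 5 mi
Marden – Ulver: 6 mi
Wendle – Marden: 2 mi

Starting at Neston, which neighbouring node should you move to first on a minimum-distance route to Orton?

Tarn

Compare a few routes:
Neston - Tarn - Varne - Ulver - Fenn - Orton: 4+4+1+1+2 = 12
Neston - Ulver - Fenn - Orton: 9+1+2 = 12
Neston - Tarn - Fenn - Orton: 4+3+2 = 9
Cheapest is Neston - Tarn - Fenn - Orton at 9 mi.
So from Neston the first move is to Tarn.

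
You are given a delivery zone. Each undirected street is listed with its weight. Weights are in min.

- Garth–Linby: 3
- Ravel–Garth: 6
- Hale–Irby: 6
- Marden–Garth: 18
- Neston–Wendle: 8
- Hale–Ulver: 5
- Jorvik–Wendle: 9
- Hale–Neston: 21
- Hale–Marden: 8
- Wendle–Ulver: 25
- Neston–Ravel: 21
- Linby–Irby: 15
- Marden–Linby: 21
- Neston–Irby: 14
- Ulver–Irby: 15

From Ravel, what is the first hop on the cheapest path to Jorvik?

Neston

Candidate routes:
Ravel–Garth–Marden–Hale–Irby–Neston–Wendle–Jorvik: 6+18+8+6+14+8+9 = 69
Ravel–Neston–Wendle–Jorvik: 21+8+9 = 38
Ravel–Garth–Linby–Irby–Neston–Wendle–Jorvik: 6+3+15+14+8+9 = 55
Ravel–Garth–Linby–Irby–Hale–Neston–Wendle–Jorvik: 6+3+15+6+21+8+9 = 68
The minimum is 38 min via Ravel–Neston–Wendle–Jorvik.
So from Ravel the first move is to Neston.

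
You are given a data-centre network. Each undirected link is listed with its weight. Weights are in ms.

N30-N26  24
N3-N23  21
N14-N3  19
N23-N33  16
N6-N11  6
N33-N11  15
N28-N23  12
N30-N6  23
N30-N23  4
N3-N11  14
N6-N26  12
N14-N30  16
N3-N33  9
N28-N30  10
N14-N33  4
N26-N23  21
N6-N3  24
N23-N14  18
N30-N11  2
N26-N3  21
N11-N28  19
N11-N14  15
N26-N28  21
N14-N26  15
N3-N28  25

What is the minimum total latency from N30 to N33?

17 ms

Compare a few routes:
N30–N11–N14–N33: 2+15+4 = 21
N30–N11–N33: 2+15 = 17
N30–N14–N33: 16+4 = 20
N30–N23–N33: 4+16 = 20
The minimum is 17 ms via N30–N11–N33.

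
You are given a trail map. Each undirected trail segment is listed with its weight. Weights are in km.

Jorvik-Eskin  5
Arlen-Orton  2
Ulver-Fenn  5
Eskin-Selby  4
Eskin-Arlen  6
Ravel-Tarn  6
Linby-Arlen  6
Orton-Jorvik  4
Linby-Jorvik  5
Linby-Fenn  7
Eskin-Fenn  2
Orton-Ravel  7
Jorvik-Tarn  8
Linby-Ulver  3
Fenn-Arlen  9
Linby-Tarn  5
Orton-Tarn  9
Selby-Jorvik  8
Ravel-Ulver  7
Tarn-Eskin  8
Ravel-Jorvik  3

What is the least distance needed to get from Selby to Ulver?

11 km

Candidate routes:
Selby → Jorvik → Linby → Ulver: 8+5+3 = 16
Selby → Eskin → Fenn → Linby → Ulver: 4+2+7+3 = 16
Selby → Eskin → Fenn → Ulver: 4+2+5 = 11
Cheapest is Selby → Eskin → Fenn → Ulver at 11 km.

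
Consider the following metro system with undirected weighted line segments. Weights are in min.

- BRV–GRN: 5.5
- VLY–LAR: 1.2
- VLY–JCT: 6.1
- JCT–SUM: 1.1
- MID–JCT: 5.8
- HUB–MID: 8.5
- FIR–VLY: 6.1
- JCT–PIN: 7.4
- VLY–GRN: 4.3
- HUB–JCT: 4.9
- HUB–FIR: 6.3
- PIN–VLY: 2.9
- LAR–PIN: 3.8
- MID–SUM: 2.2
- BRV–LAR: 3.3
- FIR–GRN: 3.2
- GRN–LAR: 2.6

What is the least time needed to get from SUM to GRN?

11 min

Shortest distances from SUM:
SUM: 0
JCT: 1.1  (via SUM)
MID: 2.2  (via SUM)
HUB: 6  (via JCT)
VLY: 7.2  (via JCT)
LAR: 8.4  (via VLY)
PIN: 8.5  (via JCT)
GRN: 11  (via LAR)
Shortest route: SUM–JCT–VLY–LAR–GRN = 11 min.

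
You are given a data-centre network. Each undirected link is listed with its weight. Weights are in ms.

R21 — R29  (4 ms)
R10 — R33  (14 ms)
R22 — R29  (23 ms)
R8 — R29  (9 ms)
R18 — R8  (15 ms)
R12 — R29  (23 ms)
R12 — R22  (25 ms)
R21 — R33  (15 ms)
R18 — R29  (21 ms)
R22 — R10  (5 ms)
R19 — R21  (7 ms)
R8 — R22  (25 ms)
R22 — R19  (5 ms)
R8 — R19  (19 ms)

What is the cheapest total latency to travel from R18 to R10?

42 ms

Compare a few routes:
R18–R8–R29–R21–R19–R22–R10: 15+9+4+7+5+5 = 45
R18–R8–R19–R22–R10: 15+19+5+5 = 44
R18–R29–R21–R19–R22–R10: 21+4+7+5+5 = 42
Cheapest is R18–R29–R21–R19–R22–R10 at 42 ms.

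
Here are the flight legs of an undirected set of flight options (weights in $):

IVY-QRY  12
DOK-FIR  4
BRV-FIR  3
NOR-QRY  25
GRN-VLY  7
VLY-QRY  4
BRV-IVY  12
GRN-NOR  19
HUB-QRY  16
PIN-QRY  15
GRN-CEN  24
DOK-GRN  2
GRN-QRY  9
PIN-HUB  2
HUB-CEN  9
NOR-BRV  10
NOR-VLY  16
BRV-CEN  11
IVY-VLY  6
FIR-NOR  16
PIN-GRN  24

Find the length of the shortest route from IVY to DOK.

$15

Settle nodes by increasing distance from IVY:
IVY: 0
VLY: 6  (via IVY)
QRY: 10  (via VLY)
BRV: 12  (via IVY)
GRN: 13  (via VLY)
DOK: 15  (via GRN)
Shortest route: IVY → VLY → GRN → DOK = $15.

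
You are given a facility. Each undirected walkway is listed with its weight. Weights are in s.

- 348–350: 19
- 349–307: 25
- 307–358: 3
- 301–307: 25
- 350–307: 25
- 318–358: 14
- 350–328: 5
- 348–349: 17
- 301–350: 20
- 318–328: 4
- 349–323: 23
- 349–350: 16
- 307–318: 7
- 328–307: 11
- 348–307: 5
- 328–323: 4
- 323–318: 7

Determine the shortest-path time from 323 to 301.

29 s

Compare a few routes:
323 → 318 → 307 → 301: 7+7+25 = 39
323 → 318 → 328 → 350 → 301: 7+4+5+20 = 36
323 → 328 → 350 → 301: 4+5+20 = 29
Cheapest is 323 → 328 → 350 → 301 at 29 s.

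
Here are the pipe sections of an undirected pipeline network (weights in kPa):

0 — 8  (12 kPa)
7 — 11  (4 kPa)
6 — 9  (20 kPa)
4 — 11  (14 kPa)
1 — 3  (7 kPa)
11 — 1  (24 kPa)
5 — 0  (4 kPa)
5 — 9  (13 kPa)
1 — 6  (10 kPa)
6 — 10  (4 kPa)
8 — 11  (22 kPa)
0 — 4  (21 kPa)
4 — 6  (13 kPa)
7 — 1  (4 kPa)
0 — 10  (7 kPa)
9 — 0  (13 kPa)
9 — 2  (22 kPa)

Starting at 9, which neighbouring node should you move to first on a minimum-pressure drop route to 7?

6

Compare a few routes:
9 → 5 → 0 → 10 → 6 → 1 → 7: 13+4+7+4+10+4 = 42
9 → 0 → 10 → 6 → 1 → 7: 13+7+4+10+4 = 38
9 → 6 → 1 → 7: 20+10+4 = 34
The minimum is 34 kPa via 9 → 6 → 1 → 7.
So from 9 the first move is to 6.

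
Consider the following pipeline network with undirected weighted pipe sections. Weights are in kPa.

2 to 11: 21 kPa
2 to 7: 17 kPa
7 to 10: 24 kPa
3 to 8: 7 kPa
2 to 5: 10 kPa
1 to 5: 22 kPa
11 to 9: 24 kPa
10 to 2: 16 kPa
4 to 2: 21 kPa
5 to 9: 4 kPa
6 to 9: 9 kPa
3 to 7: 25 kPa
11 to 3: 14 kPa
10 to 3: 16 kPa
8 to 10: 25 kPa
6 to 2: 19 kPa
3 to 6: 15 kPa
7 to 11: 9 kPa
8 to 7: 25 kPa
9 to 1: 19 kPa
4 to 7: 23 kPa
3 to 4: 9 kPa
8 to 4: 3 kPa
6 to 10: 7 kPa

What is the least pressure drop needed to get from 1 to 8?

50 kPa

Settle nodes by increasing distance from 1:
1: 0
9: 19  (via 1)
5: 22  (via 1)
6: 28  (via 9)
2: 32  (via 5)
10: 35  (via 6)
3: 43  (via 6)
11: 43  (via 9)
7: 49  (via 2)
8: 50  (via 3)
Shortest route: 1 → 9 → 6 → 3 → 8 = 50 kPa.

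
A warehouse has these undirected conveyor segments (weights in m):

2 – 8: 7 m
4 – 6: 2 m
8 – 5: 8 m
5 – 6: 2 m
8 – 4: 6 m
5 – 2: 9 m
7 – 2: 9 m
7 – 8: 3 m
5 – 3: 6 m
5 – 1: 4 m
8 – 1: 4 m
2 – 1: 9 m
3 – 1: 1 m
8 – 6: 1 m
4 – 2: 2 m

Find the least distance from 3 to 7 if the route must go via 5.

Shortest 3→5: 3–1–5 = 5
Best 5 to 7: 5–6–8–7 costing 6
Total via 5: 5 + 6 = 11 m.

11 m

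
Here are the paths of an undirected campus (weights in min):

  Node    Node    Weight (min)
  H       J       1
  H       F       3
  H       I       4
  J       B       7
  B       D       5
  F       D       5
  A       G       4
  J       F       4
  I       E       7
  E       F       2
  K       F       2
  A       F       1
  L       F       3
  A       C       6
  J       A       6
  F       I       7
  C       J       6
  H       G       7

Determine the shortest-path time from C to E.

9 min

Shortest distances from C:
C: 0
A: 6  (via C)
J: 6  (via C)
F: 7  (via A)
H: 7  (via J)
E: 9  (via F)
Shortest route: C → A → F → E = 9 min.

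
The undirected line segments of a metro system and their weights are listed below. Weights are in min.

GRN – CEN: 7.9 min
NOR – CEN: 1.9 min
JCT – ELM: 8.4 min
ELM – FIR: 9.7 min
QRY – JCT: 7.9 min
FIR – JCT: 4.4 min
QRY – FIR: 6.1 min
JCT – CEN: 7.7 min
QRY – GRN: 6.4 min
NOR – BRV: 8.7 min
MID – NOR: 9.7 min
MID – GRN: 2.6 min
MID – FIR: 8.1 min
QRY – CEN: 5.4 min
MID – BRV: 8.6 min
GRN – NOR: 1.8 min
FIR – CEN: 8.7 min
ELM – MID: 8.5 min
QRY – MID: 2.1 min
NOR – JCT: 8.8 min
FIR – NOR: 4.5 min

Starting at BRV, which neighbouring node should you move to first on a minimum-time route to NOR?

Compare a few routes:
BRV–MID–GRN–NOR: 8.6+2.6+1.8 = 13
BRV–NOR: 8.7 = 8.7
Cheapest is BRV–NOR at 8.7 min.
So from BRV the first move is to NOR.

NOR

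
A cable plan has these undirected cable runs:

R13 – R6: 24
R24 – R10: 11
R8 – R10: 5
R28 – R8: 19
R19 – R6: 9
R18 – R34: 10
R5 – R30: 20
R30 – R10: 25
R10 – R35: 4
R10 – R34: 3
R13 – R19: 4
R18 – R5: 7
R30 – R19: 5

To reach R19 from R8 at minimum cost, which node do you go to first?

Compare a few routes:
R8–R10–R30–R19: 5+25+5 = 35
R8–R10–R34–R18–R5–R30–R19: 5+3+10+7+20+5 = 50
Cheapest is R8–R10–R30–R19 at 35.
So from R8 the first move is to R10.

R10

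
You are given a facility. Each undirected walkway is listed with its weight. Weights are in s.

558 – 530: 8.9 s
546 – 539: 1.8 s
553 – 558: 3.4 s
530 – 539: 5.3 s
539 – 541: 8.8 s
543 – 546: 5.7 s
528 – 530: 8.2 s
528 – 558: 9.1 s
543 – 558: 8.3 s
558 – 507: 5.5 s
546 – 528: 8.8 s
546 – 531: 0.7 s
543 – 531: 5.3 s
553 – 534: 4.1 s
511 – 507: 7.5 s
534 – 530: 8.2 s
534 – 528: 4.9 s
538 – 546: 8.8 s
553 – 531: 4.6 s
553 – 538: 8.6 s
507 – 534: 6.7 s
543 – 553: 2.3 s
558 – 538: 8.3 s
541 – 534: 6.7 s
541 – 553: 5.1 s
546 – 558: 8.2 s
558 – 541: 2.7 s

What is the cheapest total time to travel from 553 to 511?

16.4 s

Shortest distances from 553:
553: 0
543: 2.3  (via 553)
558: 3.4  (via 553)
534: 4.1  (via 553)
531: 4.6  (via 553)
541: 5.1  (via 553)
546: 5.3  (via 531)
539: 7.1  (via 546)
538: 8.6  (via 553)
507: 8.9  (via 558)
528: 9  (via 534)
530: 12.3  (via 558)
511: 16.4  (via 507)
Shortest route: 553 → 558 → 507 → 511 = 16.4 s.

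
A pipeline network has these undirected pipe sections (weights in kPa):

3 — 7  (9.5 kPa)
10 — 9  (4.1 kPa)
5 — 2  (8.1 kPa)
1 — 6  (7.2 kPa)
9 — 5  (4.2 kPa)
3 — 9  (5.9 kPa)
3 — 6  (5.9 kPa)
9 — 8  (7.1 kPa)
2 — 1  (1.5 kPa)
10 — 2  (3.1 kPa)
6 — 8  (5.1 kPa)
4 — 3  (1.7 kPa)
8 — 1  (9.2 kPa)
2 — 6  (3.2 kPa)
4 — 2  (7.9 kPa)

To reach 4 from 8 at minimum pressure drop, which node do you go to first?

6

Enumerating some paths:
8 → 6 → 3 → 4: 5.1+5.9+1.7 = 12.7
8 → 9 → 3 → 4: 7.1+5.9+1.7 = 14.7
The minimum is 12.7 kPa via 8 → 6 → 3 → 4.
So from 8 the first move is to 6.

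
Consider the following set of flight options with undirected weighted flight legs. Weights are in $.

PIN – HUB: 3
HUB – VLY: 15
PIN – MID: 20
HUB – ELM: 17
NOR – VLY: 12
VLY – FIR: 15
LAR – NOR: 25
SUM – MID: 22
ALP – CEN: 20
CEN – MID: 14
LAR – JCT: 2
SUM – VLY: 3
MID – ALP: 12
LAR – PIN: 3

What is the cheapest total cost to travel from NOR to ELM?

Compare a few routes:
NOR–VLY–HUB–ELM: 12+15+17 = 44
NOR–LAR–PIN–HUB–ELM: 25+3+3+17 = 48
NOR–VLY–SUM–MID–PIN–HUB–ELM: 12+3+22+20+3+17 = 77
Cheapest is NOR–VLY–HUB–ELM at $44.

$44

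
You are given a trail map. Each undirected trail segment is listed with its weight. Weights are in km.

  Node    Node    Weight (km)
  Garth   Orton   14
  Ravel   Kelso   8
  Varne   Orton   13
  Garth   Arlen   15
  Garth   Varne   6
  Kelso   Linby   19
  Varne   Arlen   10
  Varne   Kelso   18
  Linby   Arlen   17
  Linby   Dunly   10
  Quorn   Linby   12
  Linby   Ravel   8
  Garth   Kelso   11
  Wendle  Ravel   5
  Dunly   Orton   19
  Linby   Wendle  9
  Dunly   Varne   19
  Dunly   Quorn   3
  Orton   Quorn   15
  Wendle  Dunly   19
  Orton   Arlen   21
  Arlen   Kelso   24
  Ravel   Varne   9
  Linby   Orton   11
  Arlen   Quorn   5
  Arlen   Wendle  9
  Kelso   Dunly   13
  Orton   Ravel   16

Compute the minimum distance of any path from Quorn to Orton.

Compare a few routes:
Quorn–Orton: 15 = 15
Quorn–Dunly–Orton: 3+19 = 22
The minimum is 15 km via Quorn–Orton.

15 km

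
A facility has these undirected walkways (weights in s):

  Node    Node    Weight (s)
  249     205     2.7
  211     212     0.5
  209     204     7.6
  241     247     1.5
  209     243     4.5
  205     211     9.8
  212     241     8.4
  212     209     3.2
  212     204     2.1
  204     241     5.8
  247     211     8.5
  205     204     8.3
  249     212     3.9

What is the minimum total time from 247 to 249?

12.9 s

Compare a few routes:
247 → 211 → 212 → 249: 8.5+0.5+3.9 = 12.9
247 → 241 → 204 → 212 → 249: 1.5+5.8+2.1+3.9 = 13.3
247 → 241 → 212 → 249: 1.5+8.4+3.9 = 13.8
The minimum is 12.9 s via 247 → 211 → 212 → 249.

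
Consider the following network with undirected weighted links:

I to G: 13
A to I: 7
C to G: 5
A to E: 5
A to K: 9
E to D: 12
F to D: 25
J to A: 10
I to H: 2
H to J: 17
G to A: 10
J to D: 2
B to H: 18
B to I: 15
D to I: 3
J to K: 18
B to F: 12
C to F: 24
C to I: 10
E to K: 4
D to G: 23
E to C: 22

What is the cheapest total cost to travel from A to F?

Settle nodes by increasing distance from A:
A: 0
E: 5  (via A)
I: 7  (via A)
H: 9  (via I)
K: 9  (via A)
D: 10  (via I)
G: 10  (via A)
J: 10  (via A)
C: 15  (via G)
B: 22  (via I)
F: 34  (via B)
Shortest route: A–I–B–F = 34.

34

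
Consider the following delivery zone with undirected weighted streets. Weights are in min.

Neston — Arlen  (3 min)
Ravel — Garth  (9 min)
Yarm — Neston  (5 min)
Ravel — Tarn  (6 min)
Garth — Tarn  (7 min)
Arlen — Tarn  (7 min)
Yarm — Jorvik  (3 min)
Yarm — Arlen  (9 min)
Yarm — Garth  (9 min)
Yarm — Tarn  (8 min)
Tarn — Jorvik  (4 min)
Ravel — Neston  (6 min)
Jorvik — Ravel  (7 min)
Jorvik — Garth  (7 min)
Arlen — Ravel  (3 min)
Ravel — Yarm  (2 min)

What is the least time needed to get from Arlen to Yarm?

Candidate routes:
Arlen - Ravel - Yarm: 3+2 = 5
Arlen - Neston - Yarm: 3+5 = 8
Cheapest is Arlen - Ravel - Yarm at 5 min.

5 min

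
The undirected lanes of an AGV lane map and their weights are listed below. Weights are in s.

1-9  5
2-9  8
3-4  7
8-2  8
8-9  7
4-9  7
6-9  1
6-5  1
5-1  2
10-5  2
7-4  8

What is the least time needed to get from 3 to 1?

18 s

Running Dijkstra from 3:
3: 0
4: 7  (via 3)
9: 14  (via 4)
6: 15  (via 9)
7: 15  (via 4)
5: 16  (via 6)
1: 18  (via 5)
Shortest route: 3–4–9–6–5–1 = 18 s.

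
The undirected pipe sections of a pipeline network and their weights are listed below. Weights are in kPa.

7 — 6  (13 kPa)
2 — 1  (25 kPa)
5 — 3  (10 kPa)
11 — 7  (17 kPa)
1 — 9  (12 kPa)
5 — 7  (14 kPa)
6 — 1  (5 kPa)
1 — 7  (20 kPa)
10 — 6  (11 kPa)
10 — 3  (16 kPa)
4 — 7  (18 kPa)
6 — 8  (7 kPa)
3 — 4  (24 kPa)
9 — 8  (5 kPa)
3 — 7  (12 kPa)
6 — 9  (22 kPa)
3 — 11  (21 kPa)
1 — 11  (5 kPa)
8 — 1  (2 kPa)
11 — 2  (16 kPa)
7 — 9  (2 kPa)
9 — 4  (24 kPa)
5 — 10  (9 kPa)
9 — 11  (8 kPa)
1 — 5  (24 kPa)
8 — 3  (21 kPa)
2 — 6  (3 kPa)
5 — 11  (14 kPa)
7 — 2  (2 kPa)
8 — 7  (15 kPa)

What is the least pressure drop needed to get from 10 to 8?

18 kPa

Settle nodes by increasing distance from 10:
10: 0
5: 9  (via 10)
6: 11  (via 10)
2: 14  (via 6)
1: 16  (via 6)
3: 16  (via 10)
7: 16  (via 2)
8: 18  (via 6)
Shortest route: 10–6–8 = 18 kPa.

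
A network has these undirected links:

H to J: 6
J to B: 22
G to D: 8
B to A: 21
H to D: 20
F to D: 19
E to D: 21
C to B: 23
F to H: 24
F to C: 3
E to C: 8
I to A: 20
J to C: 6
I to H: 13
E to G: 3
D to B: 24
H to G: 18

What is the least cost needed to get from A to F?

Shortest distances from A:
A: 0
I: 20  (via A)
B: 21  (via A)
H: 33  (via I)
J: 39  (via H)
C: 44  (via B)
D: 45  (via B)
F: 47  (via C)
Shortest route: A → B → C → F = 47.

47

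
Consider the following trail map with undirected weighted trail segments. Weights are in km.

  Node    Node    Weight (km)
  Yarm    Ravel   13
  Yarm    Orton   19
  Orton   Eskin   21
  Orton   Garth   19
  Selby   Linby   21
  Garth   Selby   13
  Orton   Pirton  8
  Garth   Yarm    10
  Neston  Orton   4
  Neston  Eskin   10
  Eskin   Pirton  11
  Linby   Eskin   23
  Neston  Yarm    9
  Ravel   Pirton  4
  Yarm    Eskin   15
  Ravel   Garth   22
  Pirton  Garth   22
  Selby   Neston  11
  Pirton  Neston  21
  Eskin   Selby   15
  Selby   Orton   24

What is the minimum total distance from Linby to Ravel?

38 km

Enumerating some paths:
Linby–Eskin–Neston–Orton–Pirton–Ravel: 23+10+4+8+4 = 49
Linby–Eskin–Pirton–Ravel: 23+11+4 = 38
Linby–Selby–Neston–Orton–Pirton–Ravel: 21+11+4+8+4 = 48
Linby–Selby–Eskin–Pirton–Ravel: 21+15+11+4 = 51
The minimum is 38 km via Linby–Eskin–Pirton–Ravel.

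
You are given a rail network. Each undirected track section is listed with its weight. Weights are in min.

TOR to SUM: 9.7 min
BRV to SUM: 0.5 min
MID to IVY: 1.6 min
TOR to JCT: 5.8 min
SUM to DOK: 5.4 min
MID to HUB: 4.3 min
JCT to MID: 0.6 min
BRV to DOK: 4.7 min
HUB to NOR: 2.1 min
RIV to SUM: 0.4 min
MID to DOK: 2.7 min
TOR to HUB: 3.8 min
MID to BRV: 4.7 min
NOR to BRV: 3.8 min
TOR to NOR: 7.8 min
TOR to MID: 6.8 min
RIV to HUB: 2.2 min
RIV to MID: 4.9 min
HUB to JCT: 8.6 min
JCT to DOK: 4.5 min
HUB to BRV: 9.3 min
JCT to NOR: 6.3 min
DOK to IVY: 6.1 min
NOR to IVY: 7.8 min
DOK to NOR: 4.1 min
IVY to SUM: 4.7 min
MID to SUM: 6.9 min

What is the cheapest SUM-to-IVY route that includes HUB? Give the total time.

8.5 min

Best SUM to HUB: SUM → RIV → HUB costing 2.6
Shortest HUB→IVY: HUB → MID → IVY = 5.9
Total via HUB: 2.6 + 5.9 = 8.5 min.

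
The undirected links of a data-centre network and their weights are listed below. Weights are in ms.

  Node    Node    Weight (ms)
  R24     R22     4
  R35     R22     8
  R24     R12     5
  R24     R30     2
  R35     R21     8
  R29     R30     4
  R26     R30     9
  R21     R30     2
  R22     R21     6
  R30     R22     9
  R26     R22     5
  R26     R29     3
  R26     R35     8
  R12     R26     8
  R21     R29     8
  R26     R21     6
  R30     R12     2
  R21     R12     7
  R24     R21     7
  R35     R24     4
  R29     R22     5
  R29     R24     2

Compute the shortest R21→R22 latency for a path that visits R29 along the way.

Best R21 to R29: R21–R30–R29 costing 6
Best R29 to R22: R29–R22 costing 5
Total via R29: 6 + 5 = 11 ms.

11 ms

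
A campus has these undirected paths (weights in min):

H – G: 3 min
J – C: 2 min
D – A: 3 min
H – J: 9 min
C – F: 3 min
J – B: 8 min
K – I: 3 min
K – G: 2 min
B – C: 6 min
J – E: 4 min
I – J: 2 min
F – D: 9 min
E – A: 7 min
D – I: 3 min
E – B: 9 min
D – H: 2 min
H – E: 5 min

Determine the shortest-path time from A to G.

8 min

Enumerating some paths:
A - E - J - I - K - G: 7+4+2+3+2 = 18
A - D - I - K - G: 3+3+3+2 = 11
A - E - H - G: 7+5+3 = 15
A - D - H - G: 3+2+3 = 8
Cheapest is A - D - H - G at 8 min.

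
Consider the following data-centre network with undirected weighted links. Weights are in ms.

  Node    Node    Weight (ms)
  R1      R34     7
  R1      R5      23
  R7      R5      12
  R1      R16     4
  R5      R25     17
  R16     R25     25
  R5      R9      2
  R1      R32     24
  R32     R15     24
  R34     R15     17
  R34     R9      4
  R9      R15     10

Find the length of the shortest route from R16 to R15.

25 ms

Enumerating some paths:
R16 → R1 → R34 → R15: 4+7+17 = 28
R16 → R1 → R34 → R9 → R15: 4+7+4+10 = 25
The minimum is 25 ms via R16 → R1 → R34 → R9 → R15.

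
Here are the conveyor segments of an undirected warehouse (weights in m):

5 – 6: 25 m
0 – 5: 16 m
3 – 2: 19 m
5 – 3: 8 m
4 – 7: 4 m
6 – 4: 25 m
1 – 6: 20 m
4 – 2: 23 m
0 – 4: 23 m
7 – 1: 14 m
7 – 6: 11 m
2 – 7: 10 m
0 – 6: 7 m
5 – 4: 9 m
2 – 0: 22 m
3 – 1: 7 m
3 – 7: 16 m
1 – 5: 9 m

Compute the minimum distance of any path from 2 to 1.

Settle nodes by increasing distance from 2:
2: 0
7: 10  (via 2)
4: 14  (via 7)
3: 19  (via 2)
6: 21  (via 7)
0: 22  (via 2)
5: 23  (via 4)
1: 24  (via 7)
Shortest route: 2 → 7 → 1 = 24 m.

24 m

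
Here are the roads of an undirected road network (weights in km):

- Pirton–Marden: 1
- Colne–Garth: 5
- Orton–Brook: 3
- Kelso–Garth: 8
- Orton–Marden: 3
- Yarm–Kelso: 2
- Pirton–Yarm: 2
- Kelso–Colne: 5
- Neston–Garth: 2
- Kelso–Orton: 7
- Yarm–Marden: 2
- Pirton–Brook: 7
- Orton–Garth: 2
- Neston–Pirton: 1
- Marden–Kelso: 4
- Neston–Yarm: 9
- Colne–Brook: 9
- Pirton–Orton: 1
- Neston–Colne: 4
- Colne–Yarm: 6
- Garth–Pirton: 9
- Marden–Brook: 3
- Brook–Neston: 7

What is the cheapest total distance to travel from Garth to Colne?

5 km

Settle nodes by increasing distance from Garth:
Garth: 0
Orton: 2  (via Garth)
Neston: 2  (via Garth)
Pirton: 3  (via Orton)
Marden: 4  (via Pirton)
Colne: 5  (via Garth)
Shortest route: Garth–Colne = 5 km.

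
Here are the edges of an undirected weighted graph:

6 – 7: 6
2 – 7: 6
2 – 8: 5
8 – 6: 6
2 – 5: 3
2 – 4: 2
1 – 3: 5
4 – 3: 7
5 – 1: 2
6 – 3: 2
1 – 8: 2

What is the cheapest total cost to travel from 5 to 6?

Shortest distances from 5:
5: 0
1: 2  (via 5)
2: 3  (via 5)
8: 4  (via 1)
4: 5  (via 2)
3: 7  (via 1)
6: 9  (via 3)
Shortest route: 5–1–3–6 = 9.

9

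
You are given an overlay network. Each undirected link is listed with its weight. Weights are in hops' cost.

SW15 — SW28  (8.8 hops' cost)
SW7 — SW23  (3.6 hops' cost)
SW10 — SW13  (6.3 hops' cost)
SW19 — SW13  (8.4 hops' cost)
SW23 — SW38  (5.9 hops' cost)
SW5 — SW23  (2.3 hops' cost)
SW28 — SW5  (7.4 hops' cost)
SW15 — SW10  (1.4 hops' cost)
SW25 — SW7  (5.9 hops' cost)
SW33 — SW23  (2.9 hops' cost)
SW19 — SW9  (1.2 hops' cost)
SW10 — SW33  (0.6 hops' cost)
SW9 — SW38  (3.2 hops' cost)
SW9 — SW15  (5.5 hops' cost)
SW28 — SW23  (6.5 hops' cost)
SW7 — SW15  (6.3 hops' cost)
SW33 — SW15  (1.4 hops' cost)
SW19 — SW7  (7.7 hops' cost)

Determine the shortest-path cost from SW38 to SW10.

Running Dijkstra from SW38:
SW38: 0
SW9: 3.2  (via SW38)
SW19: 4.4  (via SW9)
SW23: 5.9  (via SW38)
SW5: 8.2  (via SW23)
SW15: 8.7  (via SW9)
SW33: 8.8  (via SW23)
SW10: 9.4  (via SW33)
Shortest route: SW38–SW23–SW33–SW10 = 9.4 hops' cost.

9.4 hops' cost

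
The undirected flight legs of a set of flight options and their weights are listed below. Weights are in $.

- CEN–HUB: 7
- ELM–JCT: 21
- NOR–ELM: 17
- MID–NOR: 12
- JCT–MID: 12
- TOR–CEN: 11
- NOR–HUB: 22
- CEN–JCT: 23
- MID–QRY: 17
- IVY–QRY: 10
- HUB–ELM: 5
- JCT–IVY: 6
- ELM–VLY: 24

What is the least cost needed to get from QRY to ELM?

Compare a few routes:
QRY - MID - NOR - ELM: 17+12+17 = 46
QRY - IVY - JCT - ELM: 10+6+21 = 37
The minimum is $37 via QRY - IVY - JCT - ELM.

$37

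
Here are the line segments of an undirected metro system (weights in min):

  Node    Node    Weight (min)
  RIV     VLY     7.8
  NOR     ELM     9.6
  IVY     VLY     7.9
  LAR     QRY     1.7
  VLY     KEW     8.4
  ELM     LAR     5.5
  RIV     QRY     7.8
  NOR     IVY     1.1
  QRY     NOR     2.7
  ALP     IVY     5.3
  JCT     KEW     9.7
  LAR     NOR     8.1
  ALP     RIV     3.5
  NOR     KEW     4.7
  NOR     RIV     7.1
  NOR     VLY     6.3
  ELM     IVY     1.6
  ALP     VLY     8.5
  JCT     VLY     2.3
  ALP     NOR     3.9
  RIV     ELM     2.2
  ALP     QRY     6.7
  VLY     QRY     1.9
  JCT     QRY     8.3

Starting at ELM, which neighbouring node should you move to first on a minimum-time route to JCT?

IVY

Compare a few routes:
ELM - LAR - QRY - VLY - JCT: 5.5+1.7+1.9+2.3 = 11.4
ELM - IVY - NOR - QRY - VLY - JCT: 1.6+1.1+2.7+1.9+2.3 = 9.6
ELM - IVY - NOR - VLY - JCT: 1.6+1.1+6.3+2.3 = 11.3
ELM - IVY - VLY - JCT: 1.6+7.9+2.3 = 11.8
The minimum is 9.6 min via ELM - IVY - NOR - QRY - VLY - JCT.
So from ELM the first move is to IVY.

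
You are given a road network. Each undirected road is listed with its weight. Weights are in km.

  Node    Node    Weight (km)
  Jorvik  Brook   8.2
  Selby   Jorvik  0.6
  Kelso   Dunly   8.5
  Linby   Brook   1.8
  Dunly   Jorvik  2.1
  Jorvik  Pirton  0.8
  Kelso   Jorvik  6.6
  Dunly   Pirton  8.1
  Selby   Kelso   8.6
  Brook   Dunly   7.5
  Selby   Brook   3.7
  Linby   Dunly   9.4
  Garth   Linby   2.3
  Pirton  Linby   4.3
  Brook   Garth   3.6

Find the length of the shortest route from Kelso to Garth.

Candidate routes:
Kelso → Jorvik → Pirton → Linby → Garth: 6.6+0.8+4.3+2.3 = 14
Kelso → Jorvik → Selby → Brook → Garth: 6.6+0.6+3.7+3.6 = 14.5
Kelso → Jorvik → Selby → Brook → Linby → Garth: 6.6+0.6+3.7+1.8+2.3 = 15
The minimum is 14 km via Kelso → Jorvik → Pirton → Linby → Garth.

14 km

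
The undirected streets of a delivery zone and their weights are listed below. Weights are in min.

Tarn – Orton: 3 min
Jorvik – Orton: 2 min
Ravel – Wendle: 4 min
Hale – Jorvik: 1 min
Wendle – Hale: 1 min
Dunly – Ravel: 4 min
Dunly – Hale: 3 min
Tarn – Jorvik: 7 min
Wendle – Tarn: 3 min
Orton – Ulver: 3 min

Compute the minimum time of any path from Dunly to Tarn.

7 min

Compare a few routes:
Dunly → Hale → Wendle → Tarn: 3+1+3 = 7
Dunly → Hale → Jorvik → Orton → Tarn: 3+1+2+3 = 9
The minimum is 7 min via Dunly → Hale → Wendle → Tarn.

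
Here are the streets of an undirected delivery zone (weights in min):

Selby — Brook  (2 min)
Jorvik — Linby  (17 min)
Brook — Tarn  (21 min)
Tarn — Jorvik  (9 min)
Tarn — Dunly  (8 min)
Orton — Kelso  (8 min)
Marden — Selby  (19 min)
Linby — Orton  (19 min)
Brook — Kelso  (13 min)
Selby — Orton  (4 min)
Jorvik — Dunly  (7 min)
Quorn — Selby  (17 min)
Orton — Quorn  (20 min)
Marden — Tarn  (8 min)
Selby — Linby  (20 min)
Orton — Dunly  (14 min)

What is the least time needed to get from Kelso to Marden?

31 min

Running Dijkstra from Kelso:
Kelso: 0
Orton: 8  (via Kelso)
Selby: 12  (via Orton)
Brook: 13  (via Kelso)
Dunly: 22  (via Orton)
Linby: 27  (via Orton)
Quorn: 28  (via Orton)
Jorvik: 29  (via Dunly)
Tarn: 30  (via Dunly)
Marden: 31  (via Selby)
Shortest route: Kelso → Orton → Selby → Marden = 31 min.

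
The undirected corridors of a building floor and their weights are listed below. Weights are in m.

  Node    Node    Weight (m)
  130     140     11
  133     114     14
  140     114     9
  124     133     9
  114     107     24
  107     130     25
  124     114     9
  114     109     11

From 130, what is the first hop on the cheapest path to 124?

140

Candidate routes:
130 - 140 - 114 - 133 - 124: 11+9+14+9 = 43
130 - 107 - 114 - 124: 25+24+9 = 58
130 - 140 - 114 - 124: 11+9+9 = 29
Cheapest is 130 - 140 - 114 - 124 at 29 m.
So from 130 the first move is to 140.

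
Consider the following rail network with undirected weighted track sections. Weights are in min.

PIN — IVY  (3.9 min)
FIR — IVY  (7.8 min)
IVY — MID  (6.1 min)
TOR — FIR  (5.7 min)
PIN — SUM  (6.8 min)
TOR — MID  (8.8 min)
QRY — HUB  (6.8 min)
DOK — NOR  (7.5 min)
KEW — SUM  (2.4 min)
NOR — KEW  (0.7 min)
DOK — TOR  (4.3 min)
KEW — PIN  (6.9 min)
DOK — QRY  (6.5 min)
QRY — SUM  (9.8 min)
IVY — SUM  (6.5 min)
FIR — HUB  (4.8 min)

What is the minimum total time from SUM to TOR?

Enumerating some paths:
SUM–QRY–DOK–TOR: 9.8+6.5+4.3 = 20.6
SUM–KEW–NOR–DOK–TOR: 2.4+0.7+7.5+4.3 = 14.9
SUM–IVY–FIR–TOR: 6.5+7.8+5.7 = 20
The minimum is 14.9 min via SUM–KEW–NOR–DOK–TOR.

14.9 min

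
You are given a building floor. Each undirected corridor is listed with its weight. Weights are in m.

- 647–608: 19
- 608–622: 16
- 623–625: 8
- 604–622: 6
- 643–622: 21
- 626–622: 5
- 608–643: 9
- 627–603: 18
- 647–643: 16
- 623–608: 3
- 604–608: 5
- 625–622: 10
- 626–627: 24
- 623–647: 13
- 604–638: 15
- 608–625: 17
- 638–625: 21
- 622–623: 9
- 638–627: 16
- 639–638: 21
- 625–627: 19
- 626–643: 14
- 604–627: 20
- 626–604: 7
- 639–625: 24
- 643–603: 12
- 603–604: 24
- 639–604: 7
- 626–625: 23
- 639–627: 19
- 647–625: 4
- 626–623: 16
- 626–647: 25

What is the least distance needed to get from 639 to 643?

21 m

Enumerating some paths:
639 - 604 - 622 - 626 - 643: 7+6+5+14 = 32
639 - 604 - 608 - 643: 7+5+9 = 21
639 - 604 - 626 - 643: 7+7+14 = 28
Cheapest is 639 - 604 - 608 - 643 at 21 m.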